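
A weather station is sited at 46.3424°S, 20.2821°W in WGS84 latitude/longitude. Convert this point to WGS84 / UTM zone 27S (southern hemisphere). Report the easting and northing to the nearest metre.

Zone 27 central meridian λ₀ = 6×27 − 183 = -21°; Δλ = +0.7179°.
Transverse Mercator on WGS84 with k₀ = 0.9996 gives E = 555244.709 m, N = 4867657.973 m.

E 555245 m, N 4867658 m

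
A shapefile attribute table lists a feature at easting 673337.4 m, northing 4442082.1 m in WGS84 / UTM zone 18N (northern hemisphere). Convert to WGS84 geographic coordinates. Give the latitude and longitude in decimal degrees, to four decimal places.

Zone 18N: λ₀ = -75°, k₀ = 0.9996, false easting 500000 m.
Meridian distance M = (N − FN)/k₀ = 4443859.6 m.
Inverse transverse Mercator on WGS84 gives φ = 40.11120029°, λ = -72.96610004°.

lat 40.1112°, lon -72.9661°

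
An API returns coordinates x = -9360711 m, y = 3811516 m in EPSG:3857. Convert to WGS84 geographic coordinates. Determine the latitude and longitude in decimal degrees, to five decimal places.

R = 6378137 m. λ = x/R = -84.08869762°.
φ = 2·arctan(exp(y/R)) − 90° = 2·arctan(1.81773) − 90° = 32.36649863°.

lat 32.36650°, lon -84.08870°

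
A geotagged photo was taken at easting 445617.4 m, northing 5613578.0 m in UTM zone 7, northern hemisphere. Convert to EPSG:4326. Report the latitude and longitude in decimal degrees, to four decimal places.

lat 50.6715°, lon -141.7696°

Zone 7N: λ₀ = -141°, k₀ = 0.9996, false easting 500000 m.
Meridian distance M = (N − FN)/k₀ = 5615824.3 m.
Inverse transverse Mercator on WGS84 gives φ = 50.67149994°, λ = -141.76959951°.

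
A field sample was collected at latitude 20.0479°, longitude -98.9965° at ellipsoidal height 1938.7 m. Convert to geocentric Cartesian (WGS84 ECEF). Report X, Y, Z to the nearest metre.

WGS84: a = 6378137 m, e² = 0.006694380; N(φ) = a/√(1−e²sin²φ) = 6380647.305 m.
X = (N+h)·cosφ·cosλ = -937594.560 m; Y = (N+h)·cosφ·sinλ = -5922080.403 m; Z = (N(1−e²)+h)·sinφ = 2173343.581 m.

X -937595 m, Y -5922080 m, Z 2173344 m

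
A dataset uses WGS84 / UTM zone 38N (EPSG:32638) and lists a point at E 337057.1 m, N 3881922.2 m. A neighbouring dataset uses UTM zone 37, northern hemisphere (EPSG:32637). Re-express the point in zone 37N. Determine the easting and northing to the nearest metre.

UTM 38N → geographic: φ = 35.06689967°, λ = 43.21300033°.
UTM 37N (λ₀ = 39°) forward: E = 884248.613 m, N = 3888587.113 m.

E 884249 m, N 3888587 m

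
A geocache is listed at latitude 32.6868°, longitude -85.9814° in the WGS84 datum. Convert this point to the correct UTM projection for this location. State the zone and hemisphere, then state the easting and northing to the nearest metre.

Longitude -85.9814° lies in the 6° band [-90°, -84°), giving zone 16; latitude is north of the equator, so 16N.
Zone 16 central meridian λ₀ = 6×16 − 183 = -87°; Δλ = +1.0186°.
Transverse Mercator on WGS84 with k₀ = 0.9996 gives E = 595490.247 m, N = 3617024.859 m.

Zone 16N: E 595490 m, N 3617025 m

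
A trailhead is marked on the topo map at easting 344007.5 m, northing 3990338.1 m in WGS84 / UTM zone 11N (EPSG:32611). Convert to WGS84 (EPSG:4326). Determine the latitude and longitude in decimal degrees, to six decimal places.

lat 36.045100°, lon -118.731700°

Zone 11N: λ₀ = -117°, k₀ = 0.9996, false easting 500000 m.
Meridian distance M = (N − FN)/k₀ = 3991934.9 m.
Inverse transverse Mercator on WGS84 gives φ = 36.04510015°, λ = -118.73170046°.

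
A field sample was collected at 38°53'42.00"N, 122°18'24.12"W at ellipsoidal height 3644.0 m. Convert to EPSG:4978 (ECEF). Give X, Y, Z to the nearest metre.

WGS84: a = 6378137 m, e² = 0.006694380; N(φ) = a/√(1−e²sin²φ) = 6386570.525 m.
X = (N+h)·cosφ·cosλ = -2658088.088 m; Y = (N+h)·cosφ·sinλ = -4203591.183 m; Z = (N(1−e²)+h)·sinφ = 3985539.538 m.

X -2658088 m, Y -4203591 m, Z 3985540 m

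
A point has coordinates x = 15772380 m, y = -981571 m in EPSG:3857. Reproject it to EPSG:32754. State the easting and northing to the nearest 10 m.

Web Mercator inverse (R = 6378137 m) → φ = -8.78300093°, λ = 141.68570021°.
UTM 54S forward: E = 575414.149 m, N = 9029069.588 m.

E 575410 m, N 9029070 m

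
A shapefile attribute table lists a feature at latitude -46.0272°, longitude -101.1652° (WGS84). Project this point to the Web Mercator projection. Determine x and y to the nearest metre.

x -11261659 m, y -5784709 m

Web Mercator is spherical with R = a = 6378137 m.
x = R·λ = 6378137 × -1.765665828 = -11261658.550 m.
y = R·ln tan(π/4 + φ/2) = 6378137 × -0.906959056 = -5784709.111 m.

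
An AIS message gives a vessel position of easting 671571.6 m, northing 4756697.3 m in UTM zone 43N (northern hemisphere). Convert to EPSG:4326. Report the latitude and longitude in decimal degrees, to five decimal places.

lat 42.94360°, lon 77.10300°

Zone 43N: λ₀ = 75°, k₀ = 0.9996, false easting 500000 m.
Meridian distance M = (N − FN)/k₀ = 4758600.7 m.
Inverse transverse Mercator on WGS84 gives φ = 42.94359955°, λ = 77.10300011°.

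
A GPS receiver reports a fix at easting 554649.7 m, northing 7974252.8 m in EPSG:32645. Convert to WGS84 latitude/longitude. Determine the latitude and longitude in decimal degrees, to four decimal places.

Zone 45N: λ₀ = 87°, k₀ = 0.9996, false easting 500000 m.
Meridian distance M = (N − FN)/k₀ = 7977443.8 m.
Inverse transverse Mercator on WGS84 gives φ = 71.86199977°, λ = 88.57300088°.

lat 71.8620°, lon 88.5730°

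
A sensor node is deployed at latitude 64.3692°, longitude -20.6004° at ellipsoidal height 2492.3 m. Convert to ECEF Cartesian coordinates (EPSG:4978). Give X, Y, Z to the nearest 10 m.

WGS84: a = 6378137 m, e² = 0.006694380; N(φ) = a/√(1−e²sin²φ) = 6395562.252 m.
X = (N+h)·cosφ·cosλ = 2590640.472 m; Y = (N+h)·cosφ·sinλ = -973778.377 m; Z = (N(1−e²)+h)·sinφ = 5729885.374 m.

X 2590640 m, Y -973780 m, Z 5729890 m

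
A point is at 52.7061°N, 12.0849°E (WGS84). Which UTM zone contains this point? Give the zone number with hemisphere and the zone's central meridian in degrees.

UTM zone = ⌊(λ + 180)/6⌋ + 1; 12.0849° ∈ [12°, 18°) → zone 33.
Hemisphere: N (φ ≥ 0).
Central meridian λ₀ = 6×33 − 183 = 15°.

Zone 33N, central meridian 15°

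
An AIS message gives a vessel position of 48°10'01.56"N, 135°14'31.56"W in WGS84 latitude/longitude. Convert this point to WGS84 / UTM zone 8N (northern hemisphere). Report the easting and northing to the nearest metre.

E 481999 m, N 5334901 m

Zone 8 central meridian λ₀ = 6×8 − 183 = -135°; Δλ = -0.2421°.
Transverse Mercator on WGS84 with k₀ = 0.9996 gives E = 481998.832 m, N = 5334901.304 m.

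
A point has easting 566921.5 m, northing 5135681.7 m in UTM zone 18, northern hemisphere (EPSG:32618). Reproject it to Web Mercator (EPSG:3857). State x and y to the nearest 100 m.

Unproject from UTM 18N (λ₀ = -75°) → φ = 46.37139960°, λ = -74.12990047°.
Web Mercator (R = 6378137 m): x = -8252102.773 m, y = 5840067.338 m.

x -8252100 m, y 5840100 m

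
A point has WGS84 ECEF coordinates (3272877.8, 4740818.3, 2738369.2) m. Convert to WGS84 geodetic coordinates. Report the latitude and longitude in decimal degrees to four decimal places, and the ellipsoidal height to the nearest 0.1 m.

λ = atan2(Y, X) = 55.38030014°; p = √(X²+Y²) = 5760823.5 m.
Bowring's method on WGS84 (a = 6378137 m, b = 6356752.314 m) gives φ = 25.57320034°, h = 4359.034 m.

lat 25.5732°, lon 55.3803°, h 4359.0 m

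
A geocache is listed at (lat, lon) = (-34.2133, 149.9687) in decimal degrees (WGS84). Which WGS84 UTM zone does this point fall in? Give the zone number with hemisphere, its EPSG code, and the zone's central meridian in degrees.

Zone 55S (EPSG:32755), central meridian 147°

UTM zone = ⌊(λ + 180)/6⌋ + 1; 149.9687° ∈ [144°, 150°) → zone 55.
Hemisphere: S (φ < 0).
Central meridian λ₀ = 6×55 − 183 = 147°.
EPSG code: 32755.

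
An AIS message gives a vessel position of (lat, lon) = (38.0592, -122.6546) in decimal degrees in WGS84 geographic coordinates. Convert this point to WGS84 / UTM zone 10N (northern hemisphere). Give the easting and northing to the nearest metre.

E 530301 m, N 4212440 m

Zone 10 central meridian λ₀ = 6×10 − 183 = -123°; Δλ = +0.3454°.
Transverse Mercator on WGS84 with k₀ = 0.9996 gives E = 530300.847 m, N = 4212439.721 m.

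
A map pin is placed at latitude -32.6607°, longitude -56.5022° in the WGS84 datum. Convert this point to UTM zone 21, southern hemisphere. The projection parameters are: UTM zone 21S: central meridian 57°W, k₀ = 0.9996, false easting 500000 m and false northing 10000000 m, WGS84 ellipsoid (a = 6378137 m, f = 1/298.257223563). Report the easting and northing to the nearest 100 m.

E 546700 m, N 6386200 m

Zone 21 central meridian λ₀ = 6×21 − 183 = -57°; Δλ = +0.4978°.
Transverse Mercator on WGS84 with k₀ = 0.9996 gives E = 546679.824 m, N = 6386217.428 m.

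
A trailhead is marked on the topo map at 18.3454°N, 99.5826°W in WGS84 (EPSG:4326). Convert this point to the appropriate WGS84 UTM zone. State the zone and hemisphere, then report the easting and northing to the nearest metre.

Zone 14N: E 438445 m, N 2028498 m

Longitude -99.5826° lies in the 6° band [-102°, -96°), giving zone 14; latitude is north of the equator, so 14N.
Zone 14 central meridian λ₀ = 6×14 − 183 = -99°; Δλ = -0.5826°.
Transverse Mercator on WGS84 with k₀ = 0.9996 gives E = 438444.770 m, N = 2028498.444 m.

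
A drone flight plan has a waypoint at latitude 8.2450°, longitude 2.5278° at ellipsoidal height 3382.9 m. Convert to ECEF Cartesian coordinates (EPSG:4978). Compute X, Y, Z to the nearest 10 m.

X 6309850 m, Y 278560 m, Z 909090 m

WGS84: a = 6378137 m, e² = 0.006694380; N(φ) = a/√(1−e²sin²φ) = 6378576.092 m.
X = (N+h)·cosφ·cosλ = 6309848.615 m; Y = (N+h)·cosφ·sinλ = 278561.390 m; Z = (N(1−e²)+h)·sinφ = 909089.323 m.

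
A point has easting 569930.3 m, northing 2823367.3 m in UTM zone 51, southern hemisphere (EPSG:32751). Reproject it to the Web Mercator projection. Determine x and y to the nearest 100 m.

x 13855600 m, y -9531700 m

Unproject from UTM 51S (λ₀ = 123°) → φ = -64.70719968°, λ = 124.46700043°.
Web Mercator (R = 6378137 m): x = 13855603.109 m, y = -9531665.847 m.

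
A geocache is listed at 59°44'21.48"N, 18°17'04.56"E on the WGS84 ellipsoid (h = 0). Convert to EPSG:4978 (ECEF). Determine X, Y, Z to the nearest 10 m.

X 3059530 m, Y 1010930 m, Z 5485900 m

WGS84: a = 6378137 m, e² = 0.006694380; N(φ) = a/√(1−e²sin²φ) = 6394124.192 m.
X = (N+h)·cosφ·cosλ = 3059534.175 m; Y = (N+h)·cosφ·sinλ = 1010931.980 m; Z = (N(1−e²)+h)·sinφ = 5485897.657 m.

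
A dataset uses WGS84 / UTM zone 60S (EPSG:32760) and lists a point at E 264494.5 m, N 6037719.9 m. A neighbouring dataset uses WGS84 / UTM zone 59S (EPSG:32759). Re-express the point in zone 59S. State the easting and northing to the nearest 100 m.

UTM 60S → geographic: φ = -35.77640032°, λ = 174.39459986°.
UTM 59S (λ₀ = 171°) forward: E = 806865.804 m, N = 6035533.441 m.

E 806900 m, N 6035500 m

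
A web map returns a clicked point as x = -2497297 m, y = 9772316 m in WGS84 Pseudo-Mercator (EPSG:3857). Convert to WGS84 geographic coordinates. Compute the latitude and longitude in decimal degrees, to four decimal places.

R = 6378137 m. λ = x/R = -22.43360064°.
φ = 2·arctan(exp(y/R)) − 90° = 2·arctan(4.62816) − 90° = 65.61520048°.

lat 65.6152°, lon -22.4336°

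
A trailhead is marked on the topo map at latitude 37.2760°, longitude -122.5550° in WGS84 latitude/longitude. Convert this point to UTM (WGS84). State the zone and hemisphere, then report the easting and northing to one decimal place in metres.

Zone 10N: E 539450.9 m, N 4125583.5 m

Longitude -122.5550° lies in the 6° band [-126°, -120°), giving zone 10; latitude is north of the equator, so 10N.
Zone 10 central meridian λ₀ = 6×10 − 183 = -123°; Δλ = +0.4450°.
Transverse Mercator on WGS84 with k₀ = 0.9996 gives E = 539450.886 m, N = 4125583.451 m.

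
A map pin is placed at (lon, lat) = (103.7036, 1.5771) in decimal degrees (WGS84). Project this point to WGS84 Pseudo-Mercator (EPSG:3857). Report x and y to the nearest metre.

Web Mercator is spherical with R = a = 6378137 m.
x = R·λ = 6378137 × 1.809969266 = 11544231.945 m.
y = R·ln tan(π/4 + φ/2) = 6378137 × 0.027529064 = 175584.142 m.

x 11544232 m, y 175584 m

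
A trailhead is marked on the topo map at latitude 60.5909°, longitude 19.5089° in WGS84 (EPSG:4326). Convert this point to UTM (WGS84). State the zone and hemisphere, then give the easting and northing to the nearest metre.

Longitude 19.5089° lies in the 6° band [18°, 24°), giving zone 34; latitude is north of the equator, so 34N.
Zone 34 central meridian λ₀ = 6×34 − 183 = 21°; Δλ = -1.4911°.
Transverse Mercator on WGS84 with k₀ = 0.9996 gives E = 418322.286 m, N = 6718147.266 m.

Zone 34N: E 418322 m, N 6718147 m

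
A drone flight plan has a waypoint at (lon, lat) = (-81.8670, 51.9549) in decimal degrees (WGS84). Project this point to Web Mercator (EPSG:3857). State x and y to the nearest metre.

x -9113393 m, y 6791975 m

Web Mercator is spherical with R = a = 6378137 m.
x = R·λ = 6378137 × -1.428848699 = -9113392.753 m.
y = R·ln tan(π/4 + φ/2) = 6378137 × 1.064883821 = 6791974.900 m.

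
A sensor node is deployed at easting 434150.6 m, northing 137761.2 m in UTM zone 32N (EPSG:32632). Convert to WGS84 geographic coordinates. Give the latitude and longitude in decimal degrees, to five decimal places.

lat 1.24630°, lon 8.40810°

Zone 32N: λ₀ = 9°, k₀ = 0.9996, false easting 500000 m.
Meridian distance M = (N − FN)/k₀ = 137816.3 m.
Inverse transverse Mercator on WGS84 gives φ = 1.24629988°, λ = 8.40809957°.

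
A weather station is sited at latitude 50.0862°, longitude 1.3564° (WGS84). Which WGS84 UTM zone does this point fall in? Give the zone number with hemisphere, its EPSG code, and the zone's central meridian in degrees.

Zone 31N (EPSG:32631), central meridian 3°

UTM zone = ⌊(λ + 180)/6⌋ + 1; 1.3564° ∈ [0°, 6°) → zone 31.
Hemisphere: N (φ ≥ 0).
Central meridian λ₀ = 6×31 − 183 = 3°.
EPSG code: 32631.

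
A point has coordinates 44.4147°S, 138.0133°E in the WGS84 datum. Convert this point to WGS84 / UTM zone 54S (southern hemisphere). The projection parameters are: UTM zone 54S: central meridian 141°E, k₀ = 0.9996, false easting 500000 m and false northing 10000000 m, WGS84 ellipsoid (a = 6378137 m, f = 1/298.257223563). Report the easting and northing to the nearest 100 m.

Zone 54 central meridian λ₀ = 6×54 − 183 = 141°; Δλ = -2.9867°.
Transverse Mercator on WGS84 with k₀ = 0.9996 gives E = 262215.807 m, N = 5077726.314 m.

E 262200 m, N 5077700 m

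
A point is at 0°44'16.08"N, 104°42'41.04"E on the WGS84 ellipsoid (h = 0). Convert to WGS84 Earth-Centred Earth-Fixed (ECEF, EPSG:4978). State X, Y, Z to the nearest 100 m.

X -1619600 m, Y 6168500 m, Z 81600 m

WGS84: a = 6378137 m, e² = 0.006694380; N(φ) = a/√(1−e²sin²φ) = 6378140.540 m.
X = (N+h)·cosφ·cosλ = -1619597.017 m; Y = (N+h)·cosφ·sinλ = 6168536.052 m; Z = (N(1−e²)+h)·sinφ = 81579.491 m.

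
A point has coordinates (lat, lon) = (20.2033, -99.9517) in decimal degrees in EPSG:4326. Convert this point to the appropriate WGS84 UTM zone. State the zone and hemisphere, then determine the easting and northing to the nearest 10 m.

Zone 14N: E 400570 m, N 2234260 m

Longitude -99.9517° lies in the 6° band [-102°, -96°), giving zone 14; latitude is north of the equator, so 14N.
Zone 14 central meridian λ₀ = 6×14 − 183 = -99°; Δλ = -0.9517°.
Transverse Mercator on WGS84 with k₀ = 0.9996 gives E = 400572.132 m, N = 2234263.943 m.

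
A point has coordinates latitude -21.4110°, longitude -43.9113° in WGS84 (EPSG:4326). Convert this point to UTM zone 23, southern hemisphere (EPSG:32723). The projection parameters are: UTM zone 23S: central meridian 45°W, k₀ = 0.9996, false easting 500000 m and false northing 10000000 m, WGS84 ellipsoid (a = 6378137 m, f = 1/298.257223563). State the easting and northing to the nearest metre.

E 612840 m, N 7631973 m

Zone 23 central meridian λ₀ = 6×23 − 183 = -45°; Δλ = +1.0887°.
Transverse Mercator on WGS84 with k₀ = 0.9996 gives E = 612839.675 m, N = 7631973.370 m.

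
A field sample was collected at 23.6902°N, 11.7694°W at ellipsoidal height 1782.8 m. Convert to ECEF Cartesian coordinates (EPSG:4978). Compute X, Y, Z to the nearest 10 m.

X 5722560 m, Y -1192320 m, Z 2547620 m

WGS84: a = 6378137 m, e² = 0.006694380; N(φ) = a/√(1−e²sin²φ) = 6381586.270 m.
X = (N+h)·cosφ·cosλ = 5722559.000 m; Y = (N+h)·cosφ·sinλ = -1192315.579 m; Z = (N(1−e²)+h)·sinφ = 2547616.399 m.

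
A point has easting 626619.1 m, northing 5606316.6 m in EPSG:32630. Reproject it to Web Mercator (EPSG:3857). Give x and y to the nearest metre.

Unproject from UTM 30N (λ₀ = -3°) → φ = 50.59500032°, λ = -1.21100033°.
Web Mercator (R = 6378137 m): x = -134807.940 m, y = 6549964.241 m.

x -134808 m, y 6549964 m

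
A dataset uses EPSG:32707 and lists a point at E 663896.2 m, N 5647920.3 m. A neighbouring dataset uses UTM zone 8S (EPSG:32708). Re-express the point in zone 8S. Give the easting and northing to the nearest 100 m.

E 146500 m, N 5641600 m

UTM 7S → geographic: φ = -39.30260011°, λ = -139.09920043°.
UTM 8S (λ₀ = -135°) forward: E = 146499.812 m, N = 5641625.244 m.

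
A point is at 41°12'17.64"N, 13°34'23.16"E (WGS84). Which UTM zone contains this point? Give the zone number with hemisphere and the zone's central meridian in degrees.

Zone 33N, central meridian 15°

UTM zone = ⌊(λ + 180)/6⌋ + 1; 13.5731° ∈ [12°, 18°) → zone 33.
Hemisphere: N (φ ≥ 0).
Central meridian λ₀ = 6×33 − 183 = 15°.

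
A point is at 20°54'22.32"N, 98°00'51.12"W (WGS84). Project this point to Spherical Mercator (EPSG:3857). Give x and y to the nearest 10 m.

x -10910890 m, y 2380700 m

Web Mercator is spherical with R = a = 6378137 m.
x = R·λ = 6378137 × -1.710670504 = -10910890.835 m.
y = R·ln tan(π/4 + φ/2) = 6378137 × 0.373259064 = 2380697.448 m.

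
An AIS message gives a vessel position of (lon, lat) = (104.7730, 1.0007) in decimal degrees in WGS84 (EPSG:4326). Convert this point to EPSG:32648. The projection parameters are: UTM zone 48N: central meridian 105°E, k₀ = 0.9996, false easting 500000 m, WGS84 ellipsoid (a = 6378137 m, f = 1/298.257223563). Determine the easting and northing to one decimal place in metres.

E 474744.3 m, N 110608.4 m

Zone 48 central meridian λ₀ = 6×48 − 183 = 105°; Δλ = -0.2270°.
Transverse Mercator on WGS84 with k₀ = 0.9996 gives E = 474744.344 m, N = 110608.404 m.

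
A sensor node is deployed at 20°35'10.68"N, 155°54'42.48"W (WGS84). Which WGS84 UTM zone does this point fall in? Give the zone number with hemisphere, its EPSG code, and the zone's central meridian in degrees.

UTM zone = ⌊(λ + 180)/6⌋ + 1; -155.9118° ∈ [-156°, -150°) → zone 5.
Hemisphere: N (φ ≥ 0).
Central meridian λ₀ = 6×5 − 183 = -153°.
EPSG code: 32605.

Zone 5N (EPSG:32605), central meridian -153°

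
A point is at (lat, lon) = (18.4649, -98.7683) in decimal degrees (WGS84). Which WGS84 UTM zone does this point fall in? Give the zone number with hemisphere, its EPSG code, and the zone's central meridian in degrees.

UTM zone = ⌊(λ + 180)/6⌋ + 1; -98.7683° ∈ [-102°, -96°) → zone 14.
Hemisphere: N (φ ≥ 0).
Central meridian λ₀ = 6×14 − 183 = -99°.
EPSG code: 32614.

Zone 14N (EPSG:32614), central meridian -99°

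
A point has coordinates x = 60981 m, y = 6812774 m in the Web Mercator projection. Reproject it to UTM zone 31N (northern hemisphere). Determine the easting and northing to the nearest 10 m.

Web Mercator inverse (R = 6378137 m) → φ = 52.06989916°, λ = 0.54780164°.
UTM 31N forward: E = 331930.073 m, N = 5771650.270 m.

E 331930 m, N 5771650 m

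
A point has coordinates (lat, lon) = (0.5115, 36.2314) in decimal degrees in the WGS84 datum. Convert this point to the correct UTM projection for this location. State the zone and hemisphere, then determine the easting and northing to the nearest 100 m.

Zone 37N: E 191800 m, N 56600 m

Longitude 36.2314° lies in the 6° band [36°, 42°), giving zone 37; latitude is north of the equator, so 37N.
Zone 37 central meridian λ₀ = 6×37 − 183 = 39°; Δλ = -2.7686°.
Transverse Mercator on WGS84 with k₀ = 0.9996 gives E = 191815.587 m, N = 56602.645 m.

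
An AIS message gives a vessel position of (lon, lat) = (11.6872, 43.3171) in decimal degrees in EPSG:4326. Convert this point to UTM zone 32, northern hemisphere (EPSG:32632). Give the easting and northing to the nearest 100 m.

E 717900 m, N 4799500 m

Zone 32 central meridian λ₀ = 6×32 − 183 = 9°; Δλ = +2.6872°.
Transverse Mercator on WGS84 with k₀ = 0.9996 gives E = 717904.351 m, N = 4799536.103 m.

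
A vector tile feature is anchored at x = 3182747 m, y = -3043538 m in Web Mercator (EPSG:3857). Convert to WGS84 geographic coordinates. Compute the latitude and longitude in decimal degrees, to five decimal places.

R = 6378137 m. λ = x/R = 28.59110276°.
φ = 2·arctan(exp(y/R)) − 90° = 2·arctan(0.62053) − 90° = -26.35839630°.

lat -26.35840°, lon 28.59110°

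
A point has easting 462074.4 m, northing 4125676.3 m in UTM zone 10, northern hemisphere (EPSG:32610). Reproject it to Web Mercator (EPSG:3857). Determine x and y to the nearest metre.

Unproject from UTM 10N (λ₀ = -123°) → φ = 37.27690035°, λ = -123.42780019°.
Web Mercator (R = 6378137 m): x = -13739919.867 m, y = 4477773.726 m.

x -13739920 m, y 4477774 m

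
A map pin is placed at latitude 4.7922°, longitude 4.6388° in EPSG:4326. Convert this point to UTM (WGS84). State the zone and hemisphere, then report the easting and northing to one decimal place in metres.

Zone 31N: E 681748.8 m, N 529911.7 m

Longitude 4.6388° lies in the 6° band [0°, 6°), giving zone 31; latitude is north of the equator, so 31N.
Zone 31 central meridian λ₀ = 6×31 − 183 = 3°; Δλ = +1.6388°.
Transverse Mercator on WGS84 with k₀ = 0.9996 gives E = 681748.779 m, N = 529911.663 m.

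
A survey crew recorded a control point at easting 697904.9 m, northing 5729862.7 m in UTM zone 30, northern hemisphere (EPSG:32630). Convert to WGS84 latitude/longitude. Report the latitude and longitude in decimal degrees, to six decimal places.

lat 51.684800°, lon -0.137000°

Zone 30N: λ₀ = -3°, k₀ = 0.9996, false easting 500000 m.
Meridian distance M = (N − FN)/k₀ = 5732155.6 m.
Inverse transverse Mercator on WGS84 gives φ = 51.68480010°, λ = -0.13700032°.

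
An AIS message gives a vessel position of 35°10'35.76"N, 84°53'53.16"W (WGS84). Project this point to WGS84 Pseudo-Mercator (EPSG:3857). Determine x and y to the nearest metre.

x -9450813 m, y 4187906 m

Web Mercator is spherical with R = a = 6378137 m.
x = R·λ = 6378137 × -1.481751374 = -9450813.261 m.
y = R·ln tan(π/4 + φ/2) = 6378137 × 0.656603386 = 4187906.352 m.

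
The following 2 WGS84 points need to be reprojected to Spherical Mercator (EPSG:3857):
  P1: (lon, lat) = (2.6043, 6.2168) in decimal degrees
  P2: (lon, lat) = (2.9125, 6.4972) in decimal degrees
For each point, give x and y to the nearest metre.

P1: x 289909 m, y 693413 m; P2: x 324218 m, y 724820 m

Web Mercator: x = R·λ, y = R·ln tan(π/4+φ/2), R = 6378137 m.
P1 (6.2168°, 2.6043°) → (289909.350, 693412.945) m.
P2 (6.4972°, 2.9125°) → (324218.017, 724820.075) m.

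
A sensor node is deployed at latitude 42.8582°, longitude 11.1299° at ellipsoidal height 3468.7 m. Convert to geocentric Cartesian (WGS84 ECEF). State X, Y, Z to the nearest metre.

WGS84: a = 6378137 m, e² = 0.006694380; N(φ) = a/√(1−e²sin²φ) = 6388037.113 m.
X = (N+h)·cosφ·cosλ = 4597105.666 m; Y = (N+h)·cosφ·sinλ = 904407.886 m; Z = (N(1−e²)+h)·sinφ = 4318327.004 m.

X 4597106 m, Y 904408 m, Z 4318327 m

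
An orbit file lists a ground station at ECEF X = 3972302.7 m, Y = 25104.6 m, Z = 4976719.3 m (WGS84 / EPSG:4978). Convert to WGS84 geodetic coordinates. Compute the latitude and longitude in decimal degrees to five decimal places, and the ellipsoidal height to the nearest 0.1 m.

lat 51.59080°, lon 0.36210°, h 2647.2 m

λ = atan2(Y, X) = 0.36209941°; p = √(X²+Y²) = 3972382.0 m.
Bowring's method on WGS84 (a = 6378137 m, b = 6356752.314 m) gives φ = 51.59079993°, h = 2647.152 m.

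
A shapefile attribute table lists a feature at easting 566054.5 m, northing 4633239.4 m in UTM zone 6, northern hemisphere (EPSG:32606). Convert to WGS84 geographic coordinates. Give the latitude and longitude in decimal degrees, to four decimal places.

lat 41.8483°, lon -146.2043°

Zone 6N: λ₀ = -147°, k₀ = 0.9996, false easting 500000 m.
Meridian distance M = (N − FN)/k₀ = 4635093.4 m.
Inverse transverse Mercator on WGS84 gives φ = 41.84830012°, λ = -146.20430003°.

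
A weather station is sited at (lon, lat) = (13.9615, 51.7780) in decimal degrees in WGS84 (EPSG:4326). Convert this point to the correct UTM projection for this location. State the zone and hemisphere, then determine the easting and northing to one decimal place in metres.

Zone 33N: E 428355.2 m, N 5736857.3 m

Longitude 13.9615° lies in the 6° band [12°, 18°), giving zone 33; latitude is north of the equator, so 33N.
Zone 33 central meridian λ₀ = 6×33 − 183 = 15°; Δλ = -1.0385°.
Transverse Mercator on WGS84 with k₀ = 0.9996 gives E = 428355.201 m, N = 5736857.328 m.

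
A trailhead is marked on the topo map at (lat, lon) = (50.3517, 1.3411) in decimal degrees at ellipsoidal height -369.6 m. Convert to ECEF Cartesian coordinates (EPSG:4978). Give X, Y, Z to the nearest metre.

WGS84: a = 6378137 m, e² = 0.006694380; N(φ) = a/√(1−e²sin²φ) = 6390831.724 m.
X = (N+h)·cosφ·cosλ = 4076466.323 m; Y = (N+h)·cosφ·sinλ = 95433.689 m; Z = (N(1−e²)+h)·sinφ = 4887558.462 m.

X 4076466 m, Y 95434 m, Z 4887558 m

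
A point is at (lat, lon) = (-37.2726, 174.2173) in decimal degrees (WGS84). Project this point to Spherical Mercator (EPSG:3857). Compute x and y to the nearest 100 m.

Web Mercator is spherical with R = a = 6378137 m.
x = R·λ = 6378137 × 3.040665499 = 19393781.123 m.
y = R·ln tan(π/4 + φ/2) = 6378137 × -0.701956094 = -4477172.133 m.

x 19393800 m, y -4477200 m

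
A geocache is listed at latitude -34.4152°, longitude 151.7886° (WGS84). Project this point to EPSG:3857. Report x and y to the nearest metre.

Web Mercator is spherical with R = a = 6378137 m.
x = R·λ = 6378137 × 2.649210837 = 16897029.660 m.
y = R·ln tan(π/4 + φ/2) = 6378137 × -0.640420617 = -4084690.432 m.

x 16897030 m, y -4084690 m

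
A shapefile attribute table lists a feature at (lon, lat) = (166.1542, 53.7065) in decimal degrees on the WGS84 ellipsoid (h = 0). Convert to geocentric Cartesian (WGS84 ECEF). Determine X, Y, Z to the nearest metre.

WGS84: a = 6378137 m, e² = 0.006694380; N(φ) = a/√(1−e²sin²φ) = 6392051.215 m.
X = (N+h)·cosφ·cosλ = -3673655.335 m; Y = (N+h)·cosφ·sinλ = 905450.651 m; Z = (N(1−e²)+h)·sinφ = 5117474.919 m.

X -3673655 m, Y 905451 m, Z 5117475 m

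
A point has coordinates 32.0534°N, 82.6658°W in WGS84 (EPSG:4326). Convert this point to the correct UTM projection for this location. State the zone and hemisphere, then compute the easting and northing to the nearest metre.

Zone 17N: E 342738 m, N 3547568 m

Longitude -82.6658° lies in the 6° band [-84°, -78°), giving zone 17; latitude is north of the equator, so 17N.
Zone 17 central meridian λ₀ = 6×17 − 183 = -81°; Δλ = -1.6658°.
Transverse Mercator on WGS84 with k₀ = 0.9996 gives E = 342737.797 m, N = 3547568.169 m.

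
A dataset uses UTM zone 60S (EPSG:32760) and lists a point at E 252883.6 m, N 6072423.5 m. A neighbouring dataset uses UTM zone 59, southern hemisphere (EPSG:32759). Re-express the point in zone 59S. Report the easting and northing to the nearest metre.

E 797389 m, N 6070895 m

UTM 60S → geographic: φ = -35.46099992°, λ = 174.27689955°.
UTM 59S (λ₀ = 171°) forward: E = 797389.178 m, N = 6070894.963 m.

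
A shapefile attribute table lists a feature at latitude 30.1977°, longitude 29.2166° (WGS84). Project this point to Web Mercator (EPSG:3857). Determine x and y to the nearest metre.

Web Mercator is spherical with R = a = 6378137 m.
x = R·λ = 6378137 × 0.509925866 = 3252377.035 m.
y = R·ln tan(π/4 + φ/2) = 6378137 × 0.553294439 = 3528987.732 m.

x 3252377 m, y 3528988 m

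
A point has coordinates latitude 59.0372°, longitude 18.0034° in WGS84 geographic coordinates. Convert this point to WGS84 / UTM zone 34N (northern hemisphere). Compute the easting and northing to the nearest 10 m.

E 328060 m, N 6548050 m

Zone 34 central meridian λ₀ = 6×34 − 183 = 21°; Δλ = -2.9966°.
Transverse Mercator on WGS84 with k₀ = 0.9996 gives E = 328061.033 m, N = 6548051.159 m.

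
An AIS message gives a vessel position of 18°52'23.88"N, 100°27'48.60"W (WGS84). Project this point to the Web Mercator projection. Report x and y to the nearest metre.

Web Mercator is spherical with R = a = 6378137 m.
x = R·λ = 6378137 × -1.753418853 = -11183545.663 m.
y = R·ln tan(π/4 + φ/2) = 6378137 × 0.335525046 = 2140024.707 m.

x -11183546 m, y 2140025 m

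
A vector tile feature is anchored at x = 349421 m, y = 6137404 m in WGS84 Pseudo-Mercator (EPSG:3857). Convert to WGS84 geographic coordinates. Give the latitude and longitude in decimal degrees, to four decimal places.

R = 6378137 m. λ = x/R = 3.13890225°.
φ = 2·arctan(exp(y/R)) − 90° = 2·arctan(2.61760) − 90° = 48.18330132°.

lat 48.1833°, lon 3.1389°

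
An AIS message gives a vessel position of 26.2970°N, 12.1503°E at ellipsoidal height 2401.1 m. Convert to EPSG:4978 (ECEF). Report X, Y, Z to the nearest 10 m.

X 5595750 m, Y 1204760 m, Z 2809660 m

WGS84: a = 6378137 m, e² = 0.006694380; N(φ) = a/√(1−e²sin²φ) = 6382331.280 m.
X = (N+h)·cosφ·cosλ = 5595750.370 m; Y = (N+h)·cosφ·sinλ = 1204764.191 m; Z = (N(1−e²)+h)·sinφ = 2809662.732 m.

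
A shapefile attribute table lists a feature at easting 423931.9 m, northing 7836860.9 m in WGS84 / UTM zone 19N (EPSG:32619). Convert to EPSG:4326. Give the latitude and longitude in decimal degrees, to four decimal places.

lat 70.6250°, lon -71.0548°

Zone 19N: λ₀ = -69°, k₀ = 0.9996, false easting 500000 m.
Meridian distance M = (N − FN)/k₀ = 7839996.9 m.
Inverse transverse Mercator on WGS84 gives φ = 70.62500004°, λ = -71.05480133°.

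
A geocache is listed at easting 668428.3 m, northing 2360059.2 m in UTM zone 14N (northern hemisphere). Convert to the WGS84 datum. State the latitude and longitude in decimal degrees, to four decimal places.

Zone 14N: λ₀ = -99°, k₀ = 0.9996, false easting 500000 m.
Meridian distance M = (N − FN)/k₀ = 2361003.6 m.
Inverse transverse Mercator on WGS84 gives φ = 21.33470028°, λ = -97.37590030°.

lat 21.3347°, lon -97.3759°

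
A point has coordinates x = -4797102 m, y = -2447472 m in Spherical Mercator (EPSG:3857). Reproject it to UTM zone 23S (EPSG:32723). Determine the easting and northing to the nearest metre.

E 697588 m, N 7625129 m

Web Mercator inverse (R = 6378137 m) → φ = -21.46550137°, λ = -43.09310046°.
UTM 23S forward: E = 697587.721 m, N = 7625129.103 m.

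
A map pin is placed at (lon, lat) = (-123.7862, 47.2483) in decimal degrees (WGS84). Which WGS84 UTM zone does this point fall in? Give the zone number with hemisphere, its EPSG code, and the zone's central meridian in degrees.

Zone 10N (EPSG:32610), central meridian -123°

UTM zone = ⌊(λ + 180)/6⌋ + 1; -123.7862° ∈ [-126°, -120°) → zone 10.
Hemisphere: N (φ ≥ 0).
Central meridian λ₀ = 6×10 − 183 = -123°.
EPSG code: 32610.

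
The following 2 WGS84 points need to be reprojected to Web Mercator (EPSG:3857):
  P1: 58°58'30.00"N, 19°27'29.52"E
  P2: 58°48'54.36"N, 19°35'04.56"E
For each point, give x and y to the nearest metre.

Web Mercator: x = R·λ, y = R·ln tan(π/4+φ/2), R = 6378137 m.
P1 (58.9750°, 19.4582°) → (2166076.916, 8174985.387) m.
P2 (58.8151°, 19.5846°) → (2180147.699, 8140529.769) m.

P1: x 2166077 m, y 8174985 m; P2: x 2180148 m, y 8140530 m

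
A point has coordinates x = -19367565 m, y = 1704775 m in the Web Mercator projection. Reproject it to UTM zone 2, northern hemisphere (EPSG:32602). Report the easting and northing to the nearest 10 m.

Web Mercator inverse (R = 6378137 m) → φ = 15.13510117°, λ = -173.98179656°.
UTM 2N forward: E = 179510.954 m, N = 1675447.702 m.

E 179510 m, N 1675450 m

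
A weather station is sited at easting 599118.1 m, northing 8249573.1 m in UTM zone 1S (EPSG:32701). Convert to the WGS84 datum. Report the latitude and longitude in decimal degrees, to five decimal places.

Zone 1S: λ₀ = -177°, k₀ = 0.9996, false easting 500000 m, false northing 10000000 m.
Meridian distance M = (N − FN)/k₀ = -1751127.4 m.
Inverse transverse Mercator on WGS84 gives φ = -15.83069983°, λ = -176.07439955°.

lat -15.83070°, lon -176.07440°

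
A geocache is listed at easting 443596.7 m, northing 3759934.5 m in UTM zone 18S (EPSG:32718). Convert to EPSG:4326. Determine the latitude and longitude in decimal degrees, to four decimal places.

lat -56.3020°, lon -75.9115°

Zone 18S: λ₀ = -75°, k₀ = 0.9996, false easting 500000 m, false northing 10000000 m.
Meridian distance M = (N − FN)/k₀ = -6242562.5 m.
Inverse transverse Mercator on WGS84 gives φ = -56.30200022°, λ = -75.91150080°.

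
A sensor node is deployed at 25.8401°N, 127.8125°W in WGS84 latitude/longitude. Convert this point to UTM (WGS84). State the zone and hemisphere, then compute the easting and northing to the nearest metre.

Zone 9N: E 619008 m, N 2858514 m

Longitude -127.8125° lies in the 6° band [-132°, -126°), giving zone 9; latitude is north of the equator, so 9N.
Zone 9 central meridian λ₀ = 6×9 − 183 = -129°; Δλ = +1.1875°.
Transverse Mercator on WGS84 with k₀ = 0.9996 gives E = 619007.975 m, N = 2858513.704 m.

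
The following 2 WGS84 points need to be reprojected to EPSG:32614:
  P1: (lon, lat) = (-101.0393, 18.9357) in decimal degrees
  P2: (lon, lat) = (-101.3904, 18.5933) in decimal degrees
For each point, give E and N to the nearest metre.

UTM zone 14N: λ₀ = -99°, k₀ = 0.9996.
P1 (18.9357°, -101.0393°) → (285245.548, 2094953.402) m.
P2 (18.5933°, -101.3904°) → (247747.045, 2057506.460) m.

P1: E 285246 m, N 2094953 m; P2: E 247747 m, N 2057506 m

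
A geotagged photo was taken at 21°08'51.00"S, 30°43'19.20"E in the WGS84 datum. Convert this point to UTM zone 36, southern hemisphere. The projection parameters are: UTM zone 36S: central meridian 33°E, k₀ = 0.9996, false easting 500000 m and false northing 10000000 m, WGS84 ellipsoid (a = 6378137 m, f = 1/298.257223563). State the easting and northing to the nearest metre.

Zone 36 central meridian λ₀ = 6×36 − 183 = 33°; Δλ = -2.2780°.
Transverse Mercator on WGS84 with k₀ = 0.9996 gives E = 263437.118 m, N = 7659830.775 m.

E 263437 m, N 7659831 m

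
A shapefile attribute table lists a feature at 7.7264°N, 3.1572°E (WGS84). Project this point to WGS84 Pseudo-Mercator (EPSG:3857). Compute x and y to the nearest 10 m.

x 351460 m, y 862720 m

Web Mercator is spherical with R = a = 6378137 m.
x = R·λ = 6378137 × 0.055103535 = 351457.896 m.
y = R·ln tan(π/4 + φ/2) = 6378137 × 0.135261695 = 862717.619 m.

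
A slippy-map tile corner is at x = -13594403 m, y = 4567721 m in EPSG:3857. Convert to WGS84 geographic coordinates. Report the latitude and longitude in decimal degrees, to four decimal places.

lat 37.9171°, lon -122.1206°

R = 6378137 m. λ = x/R = -122.12059993°.
φ = 2·arctan(exp(y/R)) − 90° = 2·arctan(2.04654) − 90° = 37.91709693°.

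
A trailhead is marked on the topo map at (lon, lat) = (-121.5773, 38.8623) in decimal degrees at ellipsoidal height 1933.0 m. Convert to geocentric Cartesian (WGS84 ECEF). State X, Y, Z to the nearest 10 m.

X -2604860 m, Y -4237900 m, Z 3981640 m

WGS84: a = 6378137 m, e² = 0.006694380; N(φ) = a/√(1−e²sin²φ) = 6386558.571 m.
X = (N+h)·cosφ·cosλ = -2604856.804 m; Y = (N+h)·cosφ·sinλ = -4237895.515 m; Z = (N(1−e²)+h)·sinφ = 3981638.378 m.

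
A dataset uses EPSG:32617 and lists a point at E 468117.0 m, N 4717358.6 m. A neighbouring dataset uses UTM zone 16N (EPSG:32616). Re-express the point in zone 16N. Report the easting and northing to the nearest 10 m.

UTM 17N → geographic: φ = 42.60800024°, λ = -81.38870029°.
UTM 16N (λ₀ = -87°) forward: E = 960326.331 m, N = 4732570.909 m.

E 960330 m, N 4732570 m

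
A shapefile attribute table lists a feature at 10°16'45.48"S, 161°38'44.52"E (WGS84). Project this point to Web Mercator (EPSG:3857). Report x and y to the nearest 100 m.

Web Mercator is spherical with R = a = 6378137 m.
x = R·λ = 6378137 × 2.821249687 = 17994317.013 m.
y = R·ln tan(π/4 + φ/2) = 6378137 × -0.180377883 = -1150474.847 m.

x 17994300 m, y -1150500 m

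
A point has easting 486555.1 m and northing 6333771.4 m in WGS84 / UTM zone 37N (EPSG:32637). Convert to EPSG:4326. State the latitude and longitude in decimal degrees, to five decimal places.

Zone 37N: λ₀ = 39°, k₀ = 0.9996, false easting 500000 m.
Meridian distance M = (N − FN)/k₀ = 6336305.9 m.
Inverse transverse Mercator on WGS84 gives φ = 57.14700028°, λ = 38.77779997°.

lat 57.14700°, lon 38.77780°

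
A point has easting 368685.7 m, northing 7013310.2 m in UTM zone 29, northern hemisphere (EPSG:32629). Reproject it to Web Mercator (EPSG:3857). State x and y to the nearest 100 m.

x -1292800 m, y 9155600 m

Unproject from UTM 29N (λ₀ = -9°) → φ = 63.22479997°, λ = -11.61309976°.
Web Mercator (R = 6378137 m): x = -1292764.352 m, y = 9155585.829 m.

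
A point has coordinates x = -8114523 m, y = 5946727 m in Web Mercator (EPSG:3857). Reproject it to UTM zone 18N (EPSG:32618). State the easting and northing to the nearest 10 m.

E 660020 m, N 5210480 m

Web Mercator inverse (R = 6378137 m) → φ = 47.02849854°, λ = -72.89400034°.
UTM 18N forward: E = 660022.178 m, N = 5210483.390 m.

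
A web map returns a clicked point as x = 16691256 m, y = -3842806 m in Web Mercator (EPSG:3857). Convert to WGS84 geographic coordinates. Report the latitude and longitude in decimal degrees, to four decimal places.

lat -32.6036°, lon 149.9401°

R = 6378137 m. λ = x/R = 149.94010376°.
φ = 2·arctan(exp(y/R)) − 90° = 2·arctan(0.54744) − 90° = -32.60360059°.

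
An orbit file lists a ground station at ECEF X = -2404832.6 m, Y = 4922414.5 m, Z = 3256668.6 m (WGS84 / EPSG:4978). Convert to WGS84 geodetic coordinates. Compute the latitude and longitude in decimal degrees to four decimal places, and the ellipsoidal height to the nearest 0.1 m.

lat 30.8987°, lon 116.0377°, h 792.7 m

λ = atan2(Y, X) = 116.03769974°; p = √(X²+Y²) = 5478447.3 m.
Bowring's method on WGS84 (a = 6378137 m, b = 6356752.314 m) gives φ = 30.89869956°, h = 792.702 m.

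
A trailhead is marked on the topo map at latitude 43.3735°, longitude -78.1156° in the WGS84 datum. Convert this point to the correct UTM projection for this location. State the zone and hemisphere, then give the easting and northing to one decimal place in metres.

Zone 17N: E 733679.4 m, N 4806333.9 m

Longitude -78.1156° lies in the 6° band [-84°, -78°), giving zone 17; latitude is north of the equator, so 17N.
Zone 17 central meridian λ₀ = 6×17 − 183 = -81°; Δλ = +2.8844°.
Transverse Mercator on WGS84 with k₀ = 0.9996 gives E = 733679.396 m, N = 4806333.917 m.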